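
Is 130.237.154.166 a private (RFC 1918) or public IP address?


RFC 1918 private ranges:
  10.0.0.0/8 (10.0.0.0 - 10.255.255.255)
  172.16.0.0/12 (172.16.0.0 - 172.31.255.255)
  192.168.0.0/16 (192.168.0.0 - 192.168.255.255)
Public (not in any RFC 1918 range)


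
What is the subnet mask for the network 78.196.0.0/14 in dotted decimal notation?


/14 means 14 network bits, 18 host bits
Binary: 11111111111111000000000000000000
Mask: 255.252.0.0


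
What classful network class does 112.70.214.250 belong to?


First octet: 112
Binary: 01110000
0xxxxxxx -> Class A (1-126)
Class A, default mask 255.0.0.0 (/8)


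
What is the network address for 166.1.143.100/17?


IP:   10100110.00000001.10001111.01100100
Mask: 11111111.11111111.10000000.00000000
AND operation:
Net:  10100110.00000001.10000000.00000000
Network: 166.1.128.0/17


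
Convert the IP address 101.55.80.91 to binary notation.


101 = 01100101
55 = 00110111
80 = 01010000
91 = 01011011
Binary: 01100101.00110111.01010000.01011011


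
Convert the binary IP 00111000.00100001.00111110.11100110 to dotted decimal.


00111000 = 56
00100001 = 33
00111110 = 62
11100110 = 230
IP: 56.33.62.230


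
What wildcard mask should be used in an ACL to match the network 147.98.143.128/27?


Subnet mask: 255.255.255.224
Wildcard = 255.255.255.255 - subnet mask
255 - 255 = 0
255 - 255 = 0
255 - 255 = 0
255 - 224 = 31
Wildcard: 0.0.0.31


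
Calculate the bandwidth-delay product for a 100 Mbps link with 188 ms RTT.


BDP = bandwidth * RTT
= 100 Mbps * 188 ms
= 100 * 1e6 * 188 / 1000 bits
= 18800000 bits
= 2350000 bytes
= 2294.9219 KB
BDP = 18800000 bits (2350000 bytes)


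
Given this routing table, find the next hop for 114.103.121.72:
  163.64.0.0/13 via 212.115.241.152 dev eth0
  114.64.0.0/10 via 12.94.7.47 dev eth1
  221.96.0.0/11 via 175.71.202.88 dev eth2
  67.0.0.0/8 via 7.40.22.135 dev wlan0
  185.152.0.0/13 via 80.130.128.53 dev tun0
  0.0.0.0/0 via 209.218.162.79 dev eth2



Longest prefix match for 114.103.121.72:
  /13 163.64.0.0: no
  /10 114.64.0.0: MATCH
  /11 221.96.0.0: no
  /8 67.0.0.0: no
  /13 185.152.0.0: no
  /0 0.0.0.0: MATCH
Selected: next-hop 12.94.7.47 via eth1 (matched /10)


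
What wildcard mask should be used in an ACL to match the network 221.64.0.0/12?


Subnet mask: 255.240.0.0
Wildcard = 255.255.255.255 - subnet mask
255 - 255 = 0
255 - 240 = 15
255 - 0 = 255
255 - 0 = 255
Wildcard: 0.15.255.255


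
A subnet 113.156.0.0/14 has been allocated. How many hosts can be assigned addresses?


Host bits = 32 - 14 = 18
Total addresses = 2^18 = 262144
Usable = total - 2 (network and broadcast)
Usable hosts: 262142


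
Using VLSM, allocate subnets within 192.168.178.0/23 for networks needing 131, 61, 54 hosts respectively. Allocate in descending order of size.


131 hosts -> /24 (254 usable): 192.168.178.0/24
61 hosts -> /26 (62 usable): 192.168.179.0/26
54 hosts -> /26 (62 usable): 192.168.179.64/26
Allocation: 192.168.178.0/24 (131 hosts, 254 usable); 192.168.179.0/26 (61 hosts, 62 usable); 192.168.179.64/26 (54 hosts, 62 usable)


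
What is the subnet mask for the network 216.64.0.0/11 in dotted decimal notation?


/11 means 11 network bits, 21 host bits
Binary: 11111111111000000000000000000000
Mask: 255.224.0.0


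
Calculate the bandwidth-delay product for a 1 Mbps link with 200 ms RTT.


BDP = bandwidth * RTT
= 1 Mbps * 200 ms
= 1 * 1e6 * 200 / 1000 bits
= 200000 bits
= 25000 bytes
= 24.4141 KB
BDP = 200000 bits (25000 bytes)


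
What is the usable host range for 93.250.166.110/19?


Network: 93.250.160.0
Broadcast: 93.250.191.255
First usable = network + 1
Last usable = broadcast - 1
Range: 93.250.160.1 to 93.250.191.254


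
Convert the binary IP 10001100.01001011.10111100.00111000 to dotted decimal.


10001100 = 140
01001011 = 75
10111100 = 188
00111000 = 56
IP: 140.75.188.56


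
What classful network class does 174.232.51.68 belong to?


First octet: 174
Binary: 10101110
10xxxxxx -> Class B (128-191)
Class B, default mask 255.255.0.0 (/16)


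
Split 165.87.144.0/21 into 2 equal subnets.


New prefix = 21 + 1 = 22
Each subnet has 1024 addresses
  165.87.144.0/22
  165.87.148.0/22
Subnets: 165.87.144.0/22, 165.87.148.0/22


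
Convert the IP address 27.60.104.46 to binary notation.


27 = 00011011
60 = 00111100
104 = 01101000
46 = 00101110
Binary: 00011011.00111100.01101000.00101110


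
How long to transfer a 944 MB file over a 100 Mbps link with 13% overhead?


Effective throughput = 100 * (1 - 13/100) = 87 Mbps
File size in Mb = 944 * 8 = 7552 Mb
Time = 7552 / 87
Time = 86.8046 seconds


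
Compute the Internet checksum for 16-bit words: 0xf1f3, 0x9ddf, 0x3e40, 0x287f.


Sum all words (with carry folding):
+ 0xf1f3 = 0xf1f3
+ 0x9ddf = 0x8fd3
+ 0x3e40 = 0xce13
+ 0x287f = 0xf692
One's complement: ~0xf692
Checksum = 0x096d


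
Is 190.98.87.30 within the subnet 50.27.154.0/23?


Subnet network: 50.27.154.0
Test IP AND mask: 190.98.86.0
No, 190.98.87.30 is not in 50.27.154.0/23


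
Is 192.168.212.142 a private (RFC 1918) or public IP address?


RFC 1918 private ranges:
  10.0.0.0/8 (10.0.0.0 - 10.255.255.255)
  172.16.0.0/12 (172.16.0.0 - 172.31.255.255)
  192.168.0.0/16 (192.168.0.0 - 192.168.255.255)
Private (in 192.168.0.0/16)


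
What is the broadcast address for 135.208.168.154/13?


Network: 135.208.0.0/13
Host bits = 19
Set all host bits to 1:
Broadcast: 135.215.255.255


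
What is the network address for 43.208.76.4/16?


IP:   00101011.11010000.01001100.00000100
Mask: 11111111.11111111.00000000.00000000
AND operation:
Net:  00101011.11010000.00000000.00000000
Network: 43.208.0.0/16


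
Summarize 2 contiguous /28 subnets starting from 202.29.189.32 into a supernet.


Original prefix: /28
Number of subnets: 2 = 2^1
New prefix = 28 - 1 = 27
Supernet: 202.29.189.32/27


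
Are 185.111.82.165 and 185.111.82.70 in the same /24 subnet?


Mask: 255.255.255.0
185.111.82.165 AND mask = 185.111.82.0
185.111.82.70 AND mask = 185.111.82.0
Yes, same subnet (185.111.82.0)


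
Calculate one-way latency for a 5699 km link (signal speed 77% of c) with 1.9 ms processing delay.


Speed = 0.77 * 3e5 km/s = 231000 km/s
Propagation delay = 5699 / 231000 = 0.0247 s = 24.671 ms
Processing delay = 1.9 ms
Total one-way latency = 26.571 ms


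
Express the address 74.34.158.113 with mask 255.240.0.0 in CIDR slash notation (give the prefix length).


Binary: 11111111.11110000.00000000.00000000
Count leading 1s
Prefix: /12


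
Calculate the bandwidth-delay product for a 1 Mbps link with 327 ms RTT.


BDP = bandwidth * RTT
= 1 Mbps * 327 ms
= 1 * 1e6 * 327 / 1000 bits
= 327000 bits
= 40875 bytes
= 39.917 KB
BDP = 327000 bits (40875 bytes)


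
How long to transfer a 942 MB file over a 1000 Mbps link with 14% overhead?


Effective throughput = 1000 * (1 - 14/100) = 860 Mbps
File size in Mb = 942 * 8 = 7536 Mb
Time = 7536 / 860
Time = 8.7628 seconds


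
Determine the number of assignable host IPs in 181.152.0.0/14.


Host bits = 32 - 14 = 18
Total addresses = 2^18 = 262144
Usable = total - 2 (network and broadcast)
Usable hosts: 262142


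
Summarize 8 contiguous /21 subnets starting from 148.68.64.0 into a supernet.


Original prefix: /21
Number of subnets: 8 = 2^3
New prefix = 21 - 3 = 18
Supernet: 148.68.64.0/18


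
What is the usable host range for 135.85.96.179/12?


Network: 135.80.0.0
Broadcast: 135.95.255.255
First usable = network + 1
Last usable = broadcast - 1
Range: 135.80.0.1 to 135.95.255.254


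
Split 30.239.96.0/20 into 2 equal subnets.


New prefix = 20 + 1 = 21
Each subnet has 2048 addresses
  30.239.96.0/21
  30.239.104.0/21
Subnets: 30.239.96.0/21, 30.239.104.0/21


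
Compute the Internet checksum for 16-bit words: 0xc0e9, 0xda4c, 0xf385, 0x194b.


Sum all words (with carry folding):
+ 0xc0e9 = 0xc0e9
+ 0xda4c = 0x9b36
+ 0xf385 = 0x8ebc
+ 0x194b = 0xa807
One's complement: ~0xa807
Checksum = 0x57f8


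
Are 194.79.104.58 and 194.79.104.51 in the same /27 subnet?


Mask: 255.255.255.224
194.79.104.58 AND mask = 194.79.104.32
194.79.104.51 AND mask = 194.79.104.32
Yes, same subnet (194.79.104.32)


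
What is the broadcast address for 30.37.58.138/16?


Network: 30.37.0.0/16
Host bits = 16
Set all host bits to 1:
Broadcast: 30.37.255.255


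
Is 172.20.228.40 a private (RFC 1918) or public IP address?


RFC 1918 private ranges:
  10.0.0.0/8 (10.0.0.0 - 10.255.255.255)
  172.16.0.0/12 (172.16.0.0 - 172.31.255.255)
  192.168.0.0/16 (192.168.0.0 - 192.168.255.255)
Private (in 172.16.0.0/12)


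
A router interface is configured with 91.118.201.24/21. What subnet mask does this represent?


/21 means 21 network bits, 11 host bits
Binary: 11111111111111111111100000000000
Mask: 255.255.248.0


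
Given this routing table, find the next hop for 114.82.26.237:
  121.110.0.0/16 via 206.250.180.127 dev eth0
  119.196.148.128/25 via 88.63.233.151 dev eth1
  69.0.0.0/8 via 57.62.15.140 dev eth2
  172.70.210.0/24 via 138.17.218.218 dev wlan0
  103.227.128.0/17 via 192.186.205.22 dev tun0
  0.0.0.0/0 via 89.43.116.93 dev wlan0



Longest prefix match for 114.82.26.237:
  /16 121.110.0.0: no
  /25 119.196.148.128: no
  /8 69.0.0.0: no
  /24 172.70.210.0: no
  /17 103.227.128.0: no
  /0 0.0.0.0: MATCH
Selected: next-hop 89.43.116.93 via wlan0 (matched /0)


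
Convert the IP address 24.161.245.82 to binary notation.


24 = 00011000
161 = 10100001
245 = 11110101
82 = 01010010
Binary: 00011000.10100001.11110101.01010010


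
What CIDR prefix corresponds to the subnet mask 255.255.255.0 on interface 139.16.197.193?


Binary: 11111111.11111111.11111111.00000000
Count leading 1s
Prefix: /24


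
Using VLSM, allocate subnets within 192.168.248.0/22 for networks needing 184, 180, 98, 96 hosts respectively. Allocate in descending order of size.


184 hosts -> /24 (254 usable): 192.168.248.0/24
180 hosts -> /24 (254 usable): 192.168.249.0/24
98 hosts -> /25 (126 usable): 192.168.250.0/25
96 hosts -> /25 (126 usable): 192.168.250.128/25
Allocation: 192.168.248.0/24 (184 hosts, 254 usable); 192.168.249.0/24 (180 hosts, 254 usable); 192.168.250.0/25 (98 hosts, 126 usable); 192.168.250.128/25 (96 hosts, 126 usable)


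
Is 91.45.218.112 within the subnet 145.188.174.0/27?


Subnet network: 145.188.174.0
Test IP AND mask: 91.45.218.96
No, 91.45.218.112 is not in 145.188.174.0/27


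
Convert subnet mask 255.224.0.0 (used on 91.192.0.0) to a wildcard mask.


Subnet mask: 255.224.0.0
Wildcard = 255.255.255.255 - subnet mask
255 - 255 = 0
255 - 224 = 31
255 - 0 = 255
255 - 0 = 255
Wildcard: 0.31.255.255


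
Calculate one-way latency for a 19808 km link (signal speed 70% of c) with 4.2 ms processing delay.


Speed = 0.7 * 3e5 km/s = 210000 km/s
Propagation delay = 19808 / 210000 = 0.0943 s = 94.3238 ms
Processing delay = 4.2 ms
Total one-way latency = 98.5238 ms


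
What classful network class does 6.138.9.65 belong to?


First octet: 6
Binary: 00000110
0xxxxxxx -> Class A (1-126)
Class A, default mask 255.0.0.0 (/8)


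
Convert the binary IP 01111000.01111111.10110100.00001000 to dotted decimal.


01111000 = 120
01111111 = 127
10110100 = 180
00001000 = 8
IP: 120.127.180.8


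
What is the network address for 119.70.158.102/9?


IP:   01110111.01000110.10011110.01100110
Mask: 11111111.10000000.00000000.00000000
AND operation:
Net:  01110111.00000000.00000000.00000000
Network: 119.0.0.0/9


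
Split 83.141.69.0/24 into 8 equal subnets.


New prefix = 24 + 3 = 27
Each subnet has 32 addresses
  83.141.69.0/27
  83.141.69.32/27
  83.141.69.64/27
  83.141.69.96/27
  83.141.69.128/27
  83.141.69.160/27
  83.141.69.192/27
  83.141.69.224/27
Subnets: 83.141.69.0/27, 83.141.69.32/27, 83.141.69.64/27, 83.141.69.96/27, 83.141.69.128/27, 83.141.69.160/27, 83.141.69.192/27, 83.141.69.224/27


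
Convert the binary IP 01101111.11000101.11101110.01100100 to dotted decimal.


01101111 = 111
11000101 = 197
11101110 = 238
01100100 = 100
IP: 111.197.238.100


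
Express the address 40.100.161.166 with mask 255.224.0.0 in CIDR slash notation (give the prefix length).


Binary: 11111111.11100000.00000000.00000000
Count leading 1s
Prefix: /11


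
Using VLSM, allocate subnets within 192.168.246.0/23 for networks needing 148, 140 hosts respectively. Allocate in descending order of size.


148 hosts -> /24 (254 usable): 192.168.246.0/24
140 hosts -> /24 (254 usable): 192.168.247.0/24
Allocation: 192.168.246.0/24 (148 hosts, 254 usable); 192.168.247.0/24 (140 hosts, 254 usable)


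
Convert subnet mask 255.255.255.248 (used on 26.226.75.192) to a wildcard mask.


Subnet mask: 255.255.255.248
Wildcard = 255.255.255.255 - subnet mask
255 - 255 = 0
255 - 255 = 0
255 - 255 = 0
255 - 248 = 7
Wildcard: 0.0.0.7


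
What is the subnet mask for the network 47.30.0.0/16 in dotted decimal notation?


/16 means 16 network bits, 16 host bits
Binary: 11111111111111110000000000000000
Mask: 255.255.0.0


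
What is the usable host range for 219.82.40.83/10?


Network: 219.64.0.0
Broadcast: 219.127.255.255
First usable = network + 1
Last usable = broadcast - 1
Range: 219.64.0.1 to 219.127.255.254


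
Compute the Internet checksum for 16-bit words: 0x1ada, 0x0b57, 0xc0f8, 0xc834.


Sum all words (with carry folding):
+ 0x1ada = 0x1ada
+ 0x0b57 = 0x2631
+ 0xc0f8 = 0xe729
+ 0xc834 = 0xaf5e
One's complement: ~0xaf5e
Checksum = 0x50a1


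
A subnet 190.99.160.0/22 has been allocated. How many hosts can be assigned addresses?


Host bits = 32 - 22 = 10
Total addresses = 2^10 = 1024
Usable = total - 2 (network and broadcast)
Usable hosts: 1022


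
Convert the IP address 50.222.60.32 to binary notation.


50 = 00110010
222 = 11011110
60 = 00111100
32 = 00100000
Binary: 00110010.11011110.00111100.00100000


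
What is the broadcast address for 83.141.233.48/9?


Network: 83.128.0.0/9
Host bits = 23
Set all host bits to 1:
Broadcast: 83.255.255.255


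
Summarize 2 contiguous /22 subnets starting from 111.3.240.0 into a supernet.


Original prefix: /22
Number of subnets: 2 = 2^1
New prefix = 22 - 1 = 21
Supernet: 111.3.240.0/21


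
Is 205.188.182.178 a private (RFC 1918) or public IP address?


RFC 1918 private ranges:
  10.0.0.0/8 (10.0.0.0 - 10.255.255.255)
  172.16.0.0/12 (172.16.0.0 - 172.31.255.255)
  192.168.0.0/16 (192.168.0.0 - 192.168.255.255)
Public (not in any RFC 1918 range)


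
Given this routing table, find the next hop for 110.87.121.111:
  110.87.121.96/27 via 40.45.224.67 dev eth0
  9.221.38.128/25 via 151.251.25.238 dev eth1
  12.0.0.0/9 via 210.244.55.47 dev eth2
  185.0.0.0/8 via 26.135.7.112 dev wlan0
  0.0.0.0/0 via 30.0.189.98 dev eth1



Longest prefix match for 110.87.121.111:
  /27 110.87.121.96: MATCH
  /25 9.221.38.128: no
  /9 12.0.0.0: no
  /8 185.0.0.0: no
  /0 0.0.0.0: MATCH
Selected: next-hop 40.45.224.67 via eth0 (matched /27)


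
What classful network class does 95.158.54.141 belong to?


First octet: 95
Binary: 01011111
0xxxxxxx -> Class A (1-126)
Class A, default mask 255.0.0.0 (/8)


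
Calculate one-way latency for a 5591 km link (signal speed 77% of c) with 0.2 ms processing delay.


Speed = 0.77 * 3e5 km/s = 231000 km/s
Propagation delay = 5591 / 231000 = 0.0242 s = 24.2035 ms
Processing delay = 0.2 ms
Total one-way latency = 24.4035 ms


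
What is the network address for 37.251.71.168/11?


IP:   00100101.11111011.01000111.10101000
Mask: 11111111.11100000.00000000.00000000
AND operation:
Net:  00100101.11100000.00000000.00000000
Network: 37.224.0.0/11


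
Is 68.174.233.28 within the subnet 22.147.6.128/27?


Subnet network: 22.147.6.128
Test IP AND mask: 68.174.233.0
No, 68.174.233.28 is not in 22.147.6.128/27


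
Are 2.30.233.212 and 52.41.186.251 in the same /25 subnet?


Mask: 255.255.255.128
2.30.233.212 AND mask = 2.30.233.128
52.41.186.251 AND mask = 52.41.186.128
No, different subnets (2.30.233.128 vs 52.41.186.128)


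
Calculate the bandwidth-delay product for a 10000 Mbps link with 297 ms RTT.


BDP = bandwidth * RTT
= 10000 Mbps * 297 ms
= 10000 * 1e6 * 297 / 1000 bits
= 2970000000 bits
= 371250000 bytes
= 362548.8281 KB
BDP = 2970000000 bits (371250000 bytes)


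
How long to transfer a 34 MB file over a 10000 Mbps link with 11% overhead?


Effective throughput = 10000 * (1 - 11/100) = 8900 Mbps
File size in Mb = 34 * 8 = 272 Mb
Time = 272 / 8900
Time = 0.0306 seconds


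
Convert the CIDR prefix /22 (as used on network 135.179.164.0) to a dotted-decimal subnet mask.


/22 means 22 network bits, 10 host bits
Binary: 11111111111111111111110000000000
Mask: 255.255.252.0


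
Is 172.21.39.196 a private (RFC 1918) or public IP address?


RFC 1918 private ranges:
  10.0.0.0/8 (10.0.0.0 - 10.255.255.255)
  172.16.0.0/12 (172.16.0.0 - 172.31.255.255)
  192.168.0.0/16 (192.168.0.0 - 192.168.255.255)
Private (in 172.16.0.0/12)


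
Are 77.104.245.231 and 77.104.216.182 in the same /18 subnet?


Mask: 255.255.192.0
77.104.245.231 AND mask = 77.104.192.0
77.104.216.182 AND mask = 77.104.192.0
Yes, same subnet (77.104.192.0)


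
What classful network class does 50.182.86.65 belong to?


First octet: 50
Binary: 00110010
0xxxxxxx -> Class A (1-126)
Class A, default mask 255.0.0.0 (/8)


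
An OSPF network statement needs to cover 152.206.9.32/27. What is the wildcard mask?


Subnet mask: 255.255.255.224
Wildcard = 255.255.255.255 - subnet mask
255 - 255 = 0
255 - 255 = 0
255 - 255 = 0
255 - 224 = 31
Wildcard: 0.0.0.31


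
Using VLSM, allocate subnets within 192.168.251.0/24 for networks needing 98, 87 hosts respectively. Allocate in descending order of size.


98 hosts -> /25 (126 usable): 192.168.251.0/25
87 hosts -> /25 (126 usable): 192.168.251.128/25
Allocation: 192.168.251.0/25 (98 hosts, 126 usable); 192.168.251.128/25 (87 hosts, 126 usable)


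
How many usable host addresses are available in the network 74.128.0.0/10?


Host bits = 32 - 10 = 22
Total addresses = 2^22 = 4194304
Usable = total - 2 (network and broadcast)
Usable hosts: 4194302


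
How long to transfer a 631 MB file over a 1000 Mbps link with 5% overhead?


Effective throughput = 1000 * (1 - 5/100) = 950 Mbps
File size in Mb = 631 * 8 = 5048 Mb
Time = 5048 / 950
Time = 5.3137 seconds


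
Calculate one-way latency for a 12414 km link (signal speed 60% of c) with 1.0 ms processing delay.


Speed = 0.6 * 3e5 km/s = 180000 km/s
Propagation delay = 12414 / 180000 = 0.069 s = 68.9667 ms
Processing delay = 1.0 ms
Total one-way latency = 69.9667 ms


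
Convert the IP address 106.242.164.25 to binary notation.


106 = 01101010
242 = 11110010
164 = 10100100
25 = 00011001
Binary: 01101010.11110010.10100100.00011001


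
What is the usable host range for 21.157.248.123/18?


Network: 21.157.192.0
Broadcast: 21.157.255.255
First usable = network + 1
Last usable = broadcast - 1
Range: 21.157.192.1 to 21.157.255.254


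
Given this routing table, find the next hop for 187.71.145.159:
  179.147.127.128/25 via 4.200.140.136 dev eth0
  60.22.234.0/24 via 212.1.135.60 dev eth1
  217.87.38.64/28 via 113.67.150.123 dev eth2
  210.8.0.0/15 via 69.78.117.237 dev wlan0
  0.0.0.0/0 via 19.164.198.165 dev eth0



Longest prefix match for 187.71.145.159:
  /25 179.147.127.128: no
  /24 60.22.234.0: no
  /28 217.87.38.64: no
  /15 210.8.0.0: no
  /0 0.0.0.0: MATCH
Selected: next-hop 19.164.198.165 via eth0 (matched /0)


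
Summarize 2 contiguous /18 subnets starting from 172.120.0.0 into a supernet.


Original prefix: /18
Number of subnets: 2 = 2^1
New prefix = 18 - 1 = 17
Supernet: 172.120.0.0/17


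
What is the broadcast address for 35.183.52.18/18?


Network: 35.183.0.0/18
Host bits = 14
Set all host bits to 1:
Broadcast: 35.183.63.255


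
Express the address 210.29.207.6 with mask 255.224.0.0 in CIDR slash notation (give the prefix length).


Binary: 11111111.11100000.00000000.00000000
Count leading 1s
Prefix: /11


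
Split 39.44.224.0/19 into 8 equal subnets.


New prefix = 19 + 3 = 22
Each subnet has 1024 addresses
  39.44.224.0/22
  39.44.228.0/22
  39.44.232.0/22
  39.44.236.0/22
  39.44.240.0/22
  39.44.244.0/22
  39.44.248.0/22
  39.44.252.0/22
Subnets: 39.44.224.0/22, 39.44.228.0/22, 39.44.232.0/22, 39.44.236.0/22, 39.44.240.0/22, 39.44.244.0/22, 39.44.248.0/22, 39.44.252.0/22


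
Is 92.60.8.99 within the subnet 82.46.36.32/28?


Subnet network: 82.46.36.32
Test IP AND mask: 92.60.8.96
No, 92.60.8.99 is not in 82.46.36.32/28


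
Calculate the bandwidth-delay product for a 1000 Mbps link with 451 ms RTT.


BDP = bandwidth * RTT
= 1000 Mbps * 451 ms
= 1000 * 1e6 * 451 / 1000 bits
= 451000000 bits
= 56375000 bytes
= 55053.7109 KB
BDP = 451000000 bits (56375000 bytes)


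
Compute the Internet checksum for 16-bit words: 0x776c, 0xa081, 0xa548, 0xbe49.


Sum all words (with carry folding):
+ 0x776c = 0x776c
+ 0xa081 = 0x17ee
+ 0xa548 = 0xbd36
+ 0xbe49 = 0x7b80
One's complement: ~0x7b80
Checksum = 0x847f


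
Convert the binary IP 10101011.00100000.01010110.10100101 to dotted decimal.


10101011 = 171
00100000 = 32
01010110 = 86
10100101 = 165
IP: 171.32.86.165


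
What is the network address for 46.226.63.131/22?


IP:   00101110.11100010.00111111.10000011
Mask: 11111111.11111111.11111100.00000000
AND operation:
Net:  00101110.11100010.00111100.00000000
Network: 46.226.60.0/22


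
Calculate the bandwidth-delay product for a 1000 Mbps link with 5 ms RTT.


BDP = bandwidth * RTT
= 1000 Mbps * 5 ms
= 1000 * 1e6 * 5 / 1000 bits
= 5000000 bits
= 625000 bytes
= 610.3516 KB
BDP = 5000000 bits (625000 bytes)


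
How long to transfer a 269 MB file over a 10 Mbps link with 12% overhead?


Effective throughput = 10 * (1 - 12/100) = 8.8 Mbps
File size in Mb = 269 * 8 = 2152 Mb
Time = 2152 / 8.8
Time = 244.5455 seconds


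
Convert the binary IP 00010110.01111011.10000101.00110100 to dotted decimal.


00010110 = 22
01111011 = 123
10000101 = 133
00110100 = 52
IP: 22.123.133.52


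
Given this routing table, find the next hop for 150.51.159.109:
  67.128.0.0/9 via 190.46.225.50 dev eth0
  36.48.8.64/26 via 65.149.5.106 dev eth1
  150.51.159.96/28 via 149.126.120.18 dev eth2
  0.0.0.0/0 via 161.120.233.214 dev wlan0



Longest prefix match for 150.51.159.109:
  /9 67.128.0.0: no
  /26 36.48.8.64: no
  /28 150.51.159.96: MATCH
  /0 0.0.0.0: MATCH
Selected: next-hop 149.126.120.18 via eth2 (matched /28)


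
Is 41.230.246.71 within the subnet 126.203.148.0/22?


Subnet network: 126.203.148.0
Test IP AND mask: 41.230.244.0
No, 41.230.246.71 is not in 126.203.148.0/22


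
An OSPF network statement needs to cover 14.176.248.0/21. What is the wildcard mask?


Subnet mask: 255.255.248.0
Wildcard = 255.255.255.255 - subnet mask
255 - 255 = 0
255 - 255 = 0
255 - 248 = 7
255 - 0 = 255
Wildcard: 0.0.7.255


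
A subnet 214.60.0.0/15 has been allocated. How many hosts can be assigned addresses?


Host bits = 32 - 15 = 17
Total addresses = 2^17 = 131072
Usable = total - 2 (network and broadcast)
Usable hosts: 131070


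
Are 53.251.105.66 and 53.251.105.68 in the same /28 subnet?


Mask: 255.255.255.240
53.251.105.66 AND mask = 53.251.105.64
53.251.105.68 AND mask = 53.251.105.64
Yes, same subnet (53.251.105.64)


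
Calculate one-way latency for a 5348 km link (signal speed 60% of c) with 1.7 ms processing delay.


Speed = 0.6 * 3e5 km/s = 180000 km/s
Propagation delay = 5348 / 180000 = 0.0297 s = 29.7111 ms
Processing delay = 1.7 ms
Total one-way latency = 31.4111 ms


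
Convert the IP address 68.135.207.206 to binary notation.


68 = 01000100
135 = 10000111
207 = 11001111
206 = 11001110
Binary: 01000100.10000111.11001111.11001110


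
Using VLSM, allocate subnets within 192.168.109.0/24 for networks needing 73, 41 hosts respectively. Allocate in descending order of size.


73 hosts -> /25 (126 usable): 192.168.109.0/25
41 hosts -> /26 (62 usable): 192.168.109.128/26
Allocation: 192.168.109.0/25 (73 hosts, 126 usable); 192.168.109.128/26 (41 hosts, 62 usable)


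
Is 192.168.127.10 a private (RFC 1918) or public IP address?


RFC 1918 private ranges:
  10.0.0.0/8 (10.0.0.0 - 10.255.255.255)
  172.16.0.0/12 (172.16.0.0 - 172.31.255.255)
  192.168.0.0/16 (192.168.0.0 - 192.168.255.255)
Private (in 192.168.0.0/16)


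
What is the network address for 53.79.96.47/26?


IP:   00110101.01001111.01100000.00101111
Mask: 11111111.11111111.11111111.11000000
AND operation:
Net:  00110101.01001111.01100000.00000000
Network: 53.79.96.0/26


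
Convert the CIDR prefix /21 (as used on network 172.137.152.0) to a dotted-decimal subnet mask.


/21 means 21 network bits, 11 host bits
Binary: 11111111111111111111100000000000
Mask: 255.255.248.0


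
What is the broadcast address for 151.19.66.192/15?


Network: 151.18.0.0/15
Host bits = 17
Set all host bits to 1:
Broadcast: 151.19.255.255


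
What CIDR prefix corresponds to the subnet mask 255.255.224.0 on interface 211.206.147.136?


Binary: 11111111.11111111.11100000.00000000
Count leading 1s
Prefix: /19


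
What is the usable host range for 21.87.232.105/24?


Network: 21.87.232.0
Broadcast: 21.87.232.255
First usable = network + 1
Last usable = broadcast - 1
Range: 21.87.232.1 to 21.87.232.254


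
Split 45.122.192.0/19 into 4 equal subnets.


New prefix = 19 + 2 = 21
Each subnet has 2048 addresses
  45.122.192.0/21
  45.122.200.0/21
  45.122.208.0/21
  45.122.216.0/21
Subnets: 45.122.192.0/21, 45.122.200.0/21, 45.122.208.0/21, 45.122.216.0/21


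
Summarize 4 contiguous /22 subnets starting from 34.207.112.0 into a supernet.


Original prefix: /22
Number of subnets: 4 = 2^2
New prefix = 22 - 2 = 20
Supernet: 34.207.112.0/20


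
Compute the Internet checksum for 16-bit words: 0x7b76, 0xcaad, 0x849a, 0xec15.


Sum all words (with carry folding):
+ 0x7b76 = 0x7b76
+ 0xcaad = 0x4624
+ 0x849a = 0xcabe
+ 0xec15 = 0xb6d4
One's complement: ~0xb6d4
Checksum = 0x492b


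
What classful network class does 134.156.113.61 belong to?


First octet: 134
Binary: 10000110
10xxxxxx -> Class B (128-191)
Class B, default mask 255.255.0.0 (/16)


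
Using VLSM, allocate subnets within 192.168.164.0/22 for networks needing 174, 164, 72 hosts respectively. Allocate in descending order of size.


174 hosts -> /24 (254 usable): 192.168.164.0/24
164 hosts -> /24 (254 usable): 192.168.165.0/24
72 hosts -> /25 (126 usable): 192.168.166.0/25
Allocation: 192.168.164.0/24 (174 hosts, 254 usable); 192.168.165.0/24 (164 hosts, 254 usable); 192.168.166.0/25 (72 hosts, 126 usable)


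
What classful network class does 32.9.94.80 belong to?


First octet: 32
Binary: 00100000
0xxxxxxx -> Class A (1-126)
Class A, default mask 255.0.0.0 (/8)


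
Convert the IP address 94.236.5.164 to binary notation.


94 = 01011110
236 = 11101100
5 = 00000101
164 = 10100100
Binary: 01011110.11101100.00000101.10100100


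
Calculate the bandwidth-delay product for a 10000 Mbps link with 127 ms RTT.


BDP = bandwidth * RTT
= 10000 Mbps * 127 ms
= 10000 * 1e6 * 127 / 1000 bits
= 1270000000 bits
= 158750000 bytes
= 155029.2969 KB
BDP = 1270000000 bits (158750000 bytes)


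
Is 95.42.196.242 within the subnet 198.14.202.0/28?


Subnet network: 198.14.202.0
Test IP AND mask: 95.42.196.240
No, 95.42.196.242 is not in 198.14.202.0/28


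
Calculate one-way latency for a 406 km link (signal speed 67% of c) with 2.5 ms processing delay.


Speed = 0.67 * 3e5 km/s = 201000 km/s
Propagation delay = 406 / 201000 = 0.002 s = 2.0199 ms
Processing delay = 2.5 ms
Total one-way latency = 4.5199 ms


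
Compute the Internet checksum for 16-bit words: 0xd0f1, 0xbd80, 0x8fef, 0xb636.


Sum all words (with carry folding):
+ 0xd0f1 = 0xd0f1
+ 0xbd80 = 0x8e72
+ 0x8fef = 0x1e62
+ 0xb636 = 0xd498
One's complement: ~0xd498
Checksum = 0x2b67


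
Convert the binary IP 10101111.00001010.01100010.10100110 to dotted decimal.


10101111 = 175
00001010 = 10
01100010 = 98
10100110 = 166
IP: 175.10.98.166


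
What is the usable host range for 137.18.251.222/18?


Network: 137.18.192.0
Broadcast: 137.18.255.255
First usable = network + 1
Last usable = broadcast - 1
Range: 137.18.192.1 to 137.18.255.254


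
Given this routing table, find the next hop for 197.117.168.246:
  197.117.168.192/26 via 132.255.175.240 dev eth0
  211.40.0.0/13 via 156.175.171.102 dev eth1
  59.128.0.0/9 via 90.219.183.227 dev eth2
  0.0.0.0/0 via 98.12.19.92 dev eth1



Longest prefix match for 197.117.168.246:
  /26 197.117.168.192: MATCH
  /13 211.40.0.0: no
  /9 59.128.0.0: no
  /0 0.0.0.0: MATCH
Selected: next-hop 132.255.175.240 via eth0 (matched /26)


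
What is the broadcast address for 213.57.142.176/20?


Network: 213.57.128.0/20
Host bits = 12
Set all host bits to 1:
Broadcast: 213.57.143.255


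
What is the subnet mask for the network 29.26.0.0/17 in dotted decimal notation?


/17 means 17 network bits, 15 host bits
Binary: 11111111111111111000000000000000
Mask: 255.255.128.0


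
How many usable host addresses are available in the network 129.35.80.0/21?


Host bits = 32 - 21 = 11
Total addresses = 2^11 = 2048
Usable = total - 2 (network and broadcast)
Usable hosts: 2046


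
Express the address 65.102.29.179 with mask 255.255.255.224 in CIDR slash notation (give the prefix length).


Binary: 11111111.11111111.11111111.11100000
Count leading 1s
Prefix: /27


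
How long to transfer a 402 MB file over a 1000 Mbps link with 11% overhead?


Effective throughput = 1000 * (1 - 11/100) = 890 Mbps
File size in Mb = 402 * 8 = 3216 Mb
Time = 3216 / 890
Time = 3.6135 seconds


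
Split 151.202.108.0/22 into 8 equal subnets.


New prefix = 22 + 3 = 25
Each subnet has 128 addresses
  151.202.108.0/25
  151.202.108.128/25
  151.202.109.0/25
  151.202.109.128/25
  151.202.110.0/25
  151.202.110.128/25
  151.202.111.0/25
  151.202.111.128/25
Subnets: 151.202.108.0/25, 151.202.108.128/25, 151.202.109.0/25, 151.202.109.128/25, 151.202.110.0/25, 151.202.110.128/25, 151.202.111.0/25, 151.202.111.128/25


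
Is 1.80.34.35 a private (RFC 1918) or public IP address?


RFC 1918 private ranges:
  10.0.0.0/8 (10.0.0.0 - 10.255.255.255)
  172.16.0.0/12 (172.16.0.0 - 172.31.255.255)
  192.168.0.0/16 (192.168.0.0 - 192.168.255.255)
Public (not in any RFC 1918 range)


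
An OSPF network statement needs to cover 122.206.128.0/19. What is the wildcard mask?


Subnet mask: 255.255.224.0
Wildcard = 255.255.255.255 - subnet mask
255 - 255 = 0
255 - 255 = 0
255 - 224 = 31
255 - 0 = 255
Wildcard: 0.0.31.255


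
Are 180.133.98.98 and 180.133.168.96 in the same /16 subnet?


Mask: 255.255.0.0
180.133.98.98 AND mask = 180.133.0.0
180.133.168.96 AND mask = 180.133.0.0
Yes, same subnet (180.133.0.0)


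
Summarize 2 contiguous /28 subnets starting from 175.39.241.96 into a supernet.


Original prefix: /28
Number of subnets: 2 = 2^1
New prefix = 28 - 1 = 27
Supernet: 175.39.241.96/27


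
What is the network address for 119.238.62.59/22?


IP:   01110111.11101110.00111110.00111011
Mask: 11111111.11111111.11111100.00000000
AND operation:
Net:  01110111.11101110.00111100.00000000
Network: 119.238.60.0/22


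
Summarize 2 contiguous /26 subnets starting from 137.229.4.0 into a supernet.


Original prefix: /26
Number of subnets: 2 = 2^1
New prefix = 26 - 1 = 25
Supernet: 137.229.4.0/25


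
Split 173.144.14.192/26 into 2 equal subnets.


New prefix = 26 + 1 = 27
Each subnet has 32 addresses
  173.144.14.192/27
  173.144.14.224/27
Subnets: 173.144.14.192/27, 173.144.14.224/27


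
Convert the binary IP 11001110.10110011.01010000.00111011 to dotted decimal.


11001110 = 206
10110011 = 179
01010000 = 80
00111011 = 59
IP: 206.179.80.59


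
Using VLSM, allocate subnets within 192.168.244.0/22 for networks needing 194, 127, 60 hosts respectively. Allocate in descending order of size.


194 hosts -> /24 (254 usable): 192.168.244.0/24
127 hosts -> /24 (254 usable): 192.168.245.0/24
60 hosts -> /26 (62 usable): 192.168.246.0/26
Allocation: 192.168.244.0/24 (194 hosts, 254 usable); 192.168.245.0/24 (127 hosts, 254 usable); 192.168.246.0/26 (60 hosts, 62 usable)


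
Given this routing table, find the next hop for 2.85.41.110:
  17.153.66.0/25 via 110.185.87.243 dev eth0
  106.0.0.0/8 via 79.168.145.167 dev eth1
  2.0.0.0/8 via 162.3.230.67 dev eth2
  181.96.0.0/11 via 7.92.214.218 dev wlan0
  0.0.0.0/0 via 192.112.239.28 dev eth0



Longest prefix match for 2.85.41.110:
  /25 17.153.66.0: no
  /8 106.0.0.0: no
  /8 2.0.0.0: MATCH
  /11 181.96.0.0: no
  /0 0.0.0.0: MATCH
Selected: next-hop 162.3.230.67 via eth2 (matched /8)


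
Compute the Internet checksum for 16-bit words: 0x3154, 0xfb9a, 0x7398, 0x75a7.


Sum all words (with carry folding):
+ 0x3154 = 0x3154
+ 0xfb9a = 0x2cef
+ 0x7398 = 0xa087
+ 0x75a7 = 0x162f
One's complement: ~0x162f
Checksum = 0xe9d0


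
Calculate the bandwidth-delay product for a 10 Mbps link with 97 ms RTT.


BDP = bandwidth * RTT
= 10 Mbps * 97 ms
= 10 * 1e6 * 97 / 1000 bits
= 970000 bits
= 121250 bytes
= 118.4082 KB
BDP = 970000 bits (121250 bytes)


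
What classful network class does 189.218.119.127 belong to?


First octet: 189
Binary: 10111101
10xxxxxx -> Class B (128-191)
Class B, default mask 255.255.0.0 (/16)


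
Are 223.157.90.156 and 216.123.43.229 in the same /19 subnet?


Mask: 255.255.224.0
223.157.90.156 AND mask = 223.157.64.0
216.123.43.229 AND mask = 216.123.32.0
No, different subnets (223.157.64.0 vs 216.123.32.0)


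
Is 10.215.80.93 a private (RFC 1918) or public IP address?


RFC 1918 private ranges:
  10.0.0.0/8 (10.0.0.0 - 10.255.255.255)
  172.16.0.0/12 (172.16.0.0 - 172.31.255.255)
  192.168.0.0/16 (192.168.0.0 - 192.168.255.255)
Private (in 10.0.0.0/8)


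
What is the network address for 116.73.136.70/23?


IP:   01110100.01001001.10001000.01000110
Mask: 11111111.11111111.11111110.00000000
AND operation:
Net:  01110100.01001001.10001000.00000000
Network: 116.73.136.0/23


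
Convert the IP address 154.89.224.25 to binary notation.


154 = 10011010
89 = 01011001
224 = 11100000
25 = 00011001
Binary: 10011010.01011001.11100000.00011001


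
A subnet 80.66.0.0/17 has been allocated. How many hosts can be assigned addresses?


Host bits = 32 - 17 = 15
Total addresses = 2^15 = 32768
Usable = total - 2 (network and broadcast)
Usable hosts: 32766


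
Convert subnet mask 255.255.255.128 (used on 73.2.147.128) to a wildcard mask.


Subnet mask: 255.255.255.128
Wildcard = 255.255.255.255 - subnet mask
255 - 255 = 0
255 - 255 = 0
255 - 255 = 0
255 - 128 = 127
Wildcard: 0.0.0.127


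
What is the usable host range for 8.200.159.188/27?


Network: 8.200.159.160
Broadcast: 8.200.159.191
First usable = network + 1
Last usable = broadcast - 1
Range: 8.200.159.161 to 8.200.159.190


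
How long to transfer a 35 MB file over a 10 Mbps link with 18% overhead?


Effective throughput = 10 * (1 - 18/100) = 8.2 Mbps
File size in Mb = 35 * 8 = 280 Mb
Time = 280 / 8.2
Time = 34.1463 seconds


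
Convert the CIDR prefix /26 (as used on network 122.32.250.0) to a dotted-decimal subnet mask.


/26 means 26 network bits, 6 host bits
Binary: 11111111111111111111111111000000
Mask: 255.255.255.192


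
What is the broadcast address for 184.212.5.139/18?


Network: 184.212.0.0/18
Host bits = 14
Set all host bits to 1:
Broadcast: 184.212.63.255


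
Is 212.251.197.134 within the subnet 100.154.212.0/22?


Subnet network: 100.154.212.0
Test IP AND mask: 212.251.196.0
No, 212.251.197.134 is not in 100.154.212.0/22


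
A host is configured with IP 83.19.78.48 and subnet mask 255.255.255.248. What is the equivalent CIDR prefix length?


Binary: 11111111.11111111.11111111.11111000
Count leading 1s
Prefix: /29


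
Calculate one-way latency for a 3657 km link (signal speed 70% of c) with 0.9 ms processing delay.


Speed = 0.7 * 3e5 km/s = 210000 km/s
Propagation delay = 3657 / 210000 = 0.0174 s = 17.4143 ms
Processing delay = 0.9 ms
Total one-way latency = 18.3143 ms


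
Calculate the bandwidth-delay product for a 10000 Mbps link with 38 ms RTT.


BDP = bandwidth * RTT
= 10000 Mbps * 38 ms
= 10000 * 1e6 * 38 / 1000 bits
= 380000000 bits
= 47500000 bytes
= 46386.7188 KB
BDP = 380000000 bits (47500000 bytes)


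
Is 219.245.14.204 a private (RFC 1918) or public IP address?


RFC 1918 private ranges:
  10.0.0.0/8 (10.0.0.0 - 10.255.255.255)
  172.16.0.0/12 (172.16.0.0 - 172.31.255.255)
  192.168.0.0/16 (192.168.0.0 - 192.168.255.255)
Public (not in any RFC 1918 range)


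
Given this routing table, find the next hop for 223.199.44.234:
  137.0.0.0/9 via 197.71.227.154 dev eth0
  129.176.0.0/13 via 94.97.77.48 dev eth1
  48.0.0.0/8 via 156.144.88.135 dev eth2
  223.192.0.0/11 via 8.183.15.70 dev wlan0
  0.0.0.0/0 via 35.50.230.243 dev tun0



Longest prefix match for 223.199.44.234:
  /9 137.0.0.0: no
  /13 129.176.0.0: no
  /8 48.0.0.0: no
  /11 223.192.0.0: MATCH
  /0 0.0.0.0: MATCH
Selected: next-hop 8.183.15.70 via wlan0 (matched /11)


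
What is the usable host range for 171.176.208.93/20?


Network: 171.176.208.0
Broadcast: 171.176.223.255
First usable = network + 1
Last usable = broadcast - 1
Range: 171.176.208.1 to 171.176.223.254


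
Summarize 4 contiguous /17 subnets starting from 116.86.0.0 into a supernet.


Original prefix: /17
Number of subnets: 4 = 2^2
New prefix = 17 - 2 = 15
Supernet: 116.86.0.0/15


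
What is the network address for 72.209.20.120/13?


IP:   01001000.11010001.00010100.01111000
Mask: 11111111.11111000.00000000.00000000
AND operation:
Net:  01001000.11010000.00000000.00000000
Network: 72.208.0.0/13


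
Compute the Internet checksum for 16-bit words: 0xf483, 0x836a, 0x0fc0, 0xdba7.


Sum all words (with carry folding):
+ 0xf483 = 0xf483
+ 0x836a = 0x77ee
+ 0x0fc0 = 0x87ae
+ 0xdba7 = 0x6356
One's complement: ~0x6356
Checksum = 0x9ca9


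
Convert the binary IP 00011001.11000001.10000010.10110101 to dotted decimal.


00011001 = 25
11000001 = 193
10000010 = 130
10110101 = 181
IP: 25.193.130.181


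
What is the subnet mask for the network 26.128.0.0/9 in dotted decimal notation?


/9 means 9 network bits, 23 host bits
Binary: 11111111100000000000000000000000
Mask: 255.128.0.0


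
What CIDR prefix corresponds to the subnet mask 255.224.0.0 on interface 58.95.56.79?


Binary: 11111111.11100000.00000000.00000000
Count leading 1s
Prefix: /11


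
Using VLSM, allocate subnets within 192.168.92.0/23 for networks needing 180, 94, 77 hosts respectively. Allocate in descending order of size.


180 hosts -> /24 (254 usable): 192.168.92.0/24
94 hosts -> /25 (126 usable): 192.168.93.0/25
77 hosts -> /25 (126 usable): 192.168.93.128/25
Allocation: 192.168.92.0/24 (180 hosts, 254 usable); 192.168.93.0/25 (94 hosts, 126 usable); 192.168.93.128/25 (77 hosts, 126 usable)


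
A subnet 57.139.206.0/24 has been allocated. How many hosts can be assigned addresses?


Host bits = 32 - 24 = 8
Total addresses = 2^8 = 256
Usable = total - 2 (network and broadcast)
Usable hosts: 254


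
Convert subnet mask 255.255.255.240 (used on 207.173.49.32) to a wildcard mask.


Subnet mask: 255.255.255.240
Wildcard = 255.255.255.255 - subnet mask
255 - 255 = 0
255 - 255 = 0
255 - 255 = 0
255 - 240 = 15
Wildcard: 0.0.0.15


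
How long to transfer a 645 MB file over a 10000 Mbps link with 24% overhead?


Effective throughput = 10000 * (1 - 24/100) = 7600 Mbps
File size in Mb = 645 * 8 = 5160 Mb
Time = 5160 / 7600
Time = 0.6789 seconds
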